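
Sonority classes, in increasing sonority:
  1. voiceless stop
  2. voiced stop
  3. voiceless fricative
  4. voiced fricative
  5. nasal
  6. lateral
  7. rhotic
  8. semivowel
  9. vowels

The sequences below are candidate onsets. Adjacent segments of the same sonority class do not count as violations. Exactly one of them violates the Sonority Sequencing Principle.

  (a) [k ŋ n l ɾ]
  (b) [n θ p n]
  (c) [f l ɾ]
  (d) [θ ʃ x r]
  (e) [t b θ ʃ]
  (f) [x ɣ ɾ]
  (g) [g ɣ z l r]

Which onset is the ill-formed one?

b

(a) sonority 1-5-5-6-7: well-formed.
(b) sonority 5-3-1-5: ill-formed.
(c) sonority 3-6-7: well-formed.
(d) sonority 3-3-3-7: well-formed.
(e) sonority 1-2-3-3: well-formed.
(f) sonority 3-4-7: well-formed.
(g) sonority 2-4-4-6-7: well-formed.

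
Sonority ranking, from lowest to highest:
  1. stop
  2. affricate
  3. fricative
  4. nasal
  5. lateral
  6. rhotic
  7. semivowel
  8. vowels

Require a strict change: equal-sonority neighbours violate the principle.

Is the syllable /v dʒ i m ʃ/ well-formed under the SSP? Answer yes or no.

Onset: /v/ is a fricative (sonority 3), /dʒ/ is an affricate (sonority 2); then the nucleus /i/ (sonority 8).
Onset profile 3-2-8 — does not strictly rise throughout.
Coda: /m/ is a nasal (sonority 4), /ʃ/ is a fricative (sonority 3).
Coda profile 8-4-3 — falls from the nucleus.

no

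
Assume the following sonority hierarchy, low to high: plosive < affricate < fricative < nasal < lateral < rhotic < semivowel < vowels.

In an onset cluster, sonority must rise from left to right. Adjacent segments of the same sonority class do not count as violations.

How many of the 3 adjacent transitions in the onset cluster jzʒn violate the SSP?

1

/j/ is a semivowel (sonority 7).
/z/ is a fricative (sonority 3).
/ʒ/ is a fricative (sonority 3).
/n/ is a nasal (sonority 4).
/j/→/z/: 7→3 (does not rise) — violation.
/z/→/ʒ/: 3→3 (plateau, allowed) — ok.
/ʒ/→/n/: 3→4 (rises) — ok.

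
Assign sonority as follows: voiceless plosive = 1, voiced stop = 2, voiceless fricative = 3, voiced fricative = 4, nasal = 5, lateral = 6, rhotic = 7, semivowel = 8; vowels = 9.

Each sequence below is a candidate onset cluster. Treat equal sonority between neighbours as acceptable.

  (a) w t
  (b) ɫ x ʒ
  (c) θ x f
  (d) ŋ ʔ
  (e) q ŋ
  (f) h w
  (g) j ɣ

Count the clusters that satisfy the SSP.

3

(a) 8-1 → violates
(b) 6-3-4 → violates
(c) 3-3-3 → obeys
(d) 5-1 → violates
(e) 1-5 → obeys
(f) 3-8 → obeys
(g) 8-4 → violates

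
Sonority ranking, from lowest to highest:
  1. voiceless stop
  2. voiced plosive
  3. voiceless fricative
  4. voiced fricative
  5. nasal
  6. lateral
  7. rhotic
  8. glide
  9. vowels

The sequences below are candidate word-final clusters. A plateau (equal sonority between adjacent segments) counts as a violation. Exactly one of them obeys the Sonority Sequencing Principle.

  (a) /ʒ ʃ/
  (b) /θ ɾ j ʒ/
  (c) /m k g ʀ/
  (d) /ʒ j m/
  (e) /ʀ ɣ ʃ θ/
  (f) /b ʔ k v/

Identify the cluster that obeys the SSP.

a

(a) sonority 4-3: well-formed.
(b) sonority 3-7-8-4: ill-formed.
(c) sonority 5-1-2-7: ill-formed.
(d) sonority 4-8-5: ill-formed.
(e) sonority 7-4-3-3: ill-formed.
(f) sonority 2-1-1-4: ill-formed.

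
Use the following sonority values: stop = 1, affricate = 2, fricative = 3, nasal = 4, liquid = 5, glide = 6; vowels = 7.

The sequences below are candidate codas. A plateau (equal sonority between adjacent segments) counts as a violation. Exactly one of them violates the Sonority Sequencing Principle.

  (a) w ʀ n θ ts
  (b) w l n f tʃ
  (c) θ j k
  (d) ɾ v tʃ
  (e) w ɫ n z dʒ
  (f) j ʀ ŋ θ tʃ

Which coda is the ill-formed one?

(a) sonority 6-5-4-3-2: well-formed.
(b) sonority 6-5-4-3-2: well-formed.
(c) sonority 3-6-1: ill-formed.
(d) sonority 5-3-2: well-formed.
(e) sonority 6-5-4-3-2: well-formed.
(f) sonority 6-5-4-3-2: well-formed.

c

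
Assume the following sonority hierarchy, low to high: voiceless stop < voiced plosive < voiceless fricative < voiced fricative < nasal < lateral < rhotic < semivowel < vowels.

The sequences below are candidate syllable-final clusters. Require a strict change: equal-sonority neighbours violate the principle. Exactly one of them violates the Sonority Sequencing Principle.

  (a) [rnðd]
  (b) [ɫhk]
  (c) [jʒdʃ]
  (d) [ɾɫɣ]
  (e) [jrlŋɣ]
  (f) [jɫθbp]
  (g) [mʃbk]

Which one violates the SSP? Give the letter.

c

(a) [rnðd]: profile 7-5-4-2 — obeys.
(b) [ɫhk]: profile 6-3-1 — obeys.
(c) [jʒdʃ]: profile 8-4-2-3 — violates.
(d) [ɾɫɣ]: profile 7-6-4 — obeys.
(e) [jrlŋɣ]: profile 8-7-6-5-4 — obeys.
(f) [jɫθbp]: profile 8-6-3-2-1 — obeys.
(g) [mʃbk]: profile 5-3-2-1 — obeys.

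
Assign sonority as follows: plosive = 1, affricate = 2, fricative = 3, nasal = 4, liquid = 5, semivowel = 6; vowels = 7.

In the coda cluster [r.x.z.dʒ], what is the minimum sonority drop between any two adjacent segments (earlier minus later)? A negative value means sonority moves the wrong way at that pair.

/r/ is a liquid (sonority 5).
/x/ is a fricative (sonority 3).
/z/ is a fricative (sonority 3).
/dʒ/ is an affricate (sonority 2).
/r/→/x/: change +2.
/x/→/z/: change +0.
/z/→/dʒ/: change +1.
Minimum = 0.

0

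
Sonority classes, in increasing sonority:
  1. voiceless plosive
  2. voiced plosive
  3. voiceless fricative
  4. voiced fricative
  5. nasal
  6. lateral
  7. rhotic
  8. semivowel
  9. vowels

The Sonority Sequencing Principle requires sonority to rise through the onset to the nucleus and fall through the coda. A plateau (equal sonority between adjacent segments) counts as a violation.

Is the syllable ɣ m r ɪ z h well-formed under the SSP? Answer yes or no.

yes

Onset: /ɣ/ is a voiced fricative (sonority 4), /m/ is a nasal (sonority 5), /r/ is a rhotic (sonority 7); then the nucleus /ɪ/ (sonority 9).
Onset profile 4-5-7-9 — rises to the nucleus.
Coda: /z/ is a voiced fricative (sonority 4), /h/ is a voiceless fricative (sonority 3).
Coda profile 9-4-3 — falls from the nucleus.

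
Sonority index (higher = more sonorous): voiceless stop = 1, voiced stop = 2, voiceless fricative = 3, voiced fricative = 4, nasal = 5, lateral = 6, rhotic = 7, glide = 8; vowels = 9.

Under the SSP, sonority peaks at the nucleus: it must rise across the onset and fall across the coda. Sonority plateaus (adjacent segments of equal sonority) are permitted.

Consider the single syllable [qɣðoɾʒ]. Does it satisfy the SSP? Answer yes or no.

yes

Onset: /q/ is a voiceless stop (sonority 1), /ɣ/ is a voiced fricative (sonority 4), /ð/ is a voiced fricative (sonority 4); then the nucleus /o/ (sonority 9).
Onset profile 1-4-4-9 — rises to the nucleus.
Coda: /ɾ/ is a rhotic (sonority 7), /ʒ/ is a voiced fricative (sonority 4).
Coda profile 9-7-4 — falls from the nucleus.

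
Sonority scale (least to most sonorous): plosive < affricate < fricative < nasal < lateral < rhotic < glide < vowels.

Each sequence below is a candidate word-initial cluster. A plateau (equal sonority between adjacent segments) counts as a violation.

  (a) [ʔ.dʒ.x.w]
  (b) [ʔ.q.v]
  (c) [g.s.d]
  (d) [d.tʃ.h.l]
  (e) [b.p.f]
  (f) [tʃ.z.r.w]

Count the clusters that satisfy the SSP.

(a) sonority 1-2-3-7: well-formed.
(b) sonority 1-1-3: ill-formed.
(c) sonority 1-3-1: ill-formed.
(d) sonority 1-2-3-5: well-formed.
(e) sonority 1-1-3: ill-formed.
(f) sonority 2-3-6-7: well-formed.

3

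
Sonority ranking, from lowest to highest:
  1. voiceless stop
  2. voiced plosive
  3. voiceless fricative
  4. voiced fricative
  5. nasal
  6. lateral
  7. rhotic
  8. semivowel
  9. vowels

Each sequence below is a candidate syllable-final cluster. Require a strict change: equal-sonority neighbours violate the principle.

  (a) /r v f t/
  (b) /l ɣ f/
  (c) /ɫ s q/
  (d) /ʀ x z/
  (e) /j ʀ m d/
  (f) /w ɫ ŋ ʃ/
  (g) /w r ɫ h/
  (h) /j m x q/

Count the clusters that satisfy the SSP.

7

(a) /r v f t/: profile 7-4-3-1 — obeys.
(b) /l ɣ f/: profile 6-4-3 — obeys.
(c) /ɫ s q/: profile 6-3-1 — obeys.
(d) /ʀ x z/: profile 7-3-4 — violates.
(e) /j ʀ m d/: profile 8-7-5-2 — obeys.
(f) /w ɫ ŋ ʃ/: profile 8-6-5-3 — obeys.
(g) /w r ɫ h/: profile 8-7-6-3 — obeys.
(h) /j m x q/: profile 8-5-3-1 — obeys.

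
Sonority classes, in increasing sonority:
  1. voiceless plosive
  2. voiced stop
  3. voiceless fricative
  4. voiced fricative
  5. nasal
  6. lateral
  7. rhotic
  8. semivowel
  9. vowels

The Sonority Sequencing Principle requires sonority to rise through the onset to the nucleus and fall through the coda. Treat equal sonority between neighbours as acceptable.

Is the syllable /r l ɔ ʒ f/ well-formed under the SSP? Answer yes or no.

no

Onset: /r/ is a rhotic (sonority 7), /l/ is a lateral (sonority 6); then the nucleus /ɔ/ (sonority 9).
Onset profile 7-6-9 — does not rise throughout.
Coda: /ʒ/ is a voiced fricative (sonority 4), /f/ is a voiceless fricative (sonority 3).
Coda profile 9-4-3 — falls from the nucleus.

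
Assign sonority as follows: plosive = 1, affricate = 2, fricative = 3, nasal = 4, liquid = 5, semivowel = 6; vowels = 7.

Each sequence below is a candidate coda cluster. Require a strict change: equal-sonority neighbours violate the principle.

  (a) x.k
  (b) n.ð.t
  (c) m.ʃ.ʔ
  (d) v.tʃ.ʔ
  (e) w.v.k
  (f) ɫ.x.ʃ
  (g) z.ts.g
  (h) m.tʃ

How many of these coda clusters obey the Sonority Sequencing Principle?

(a) x.k: profile 3-1 — obeys.
(b) n.ð.t: profile 4-3-1 — obeys.
(c) m.ʃ.ʔ: profile 4-3-1 — obeys.
(d) v.tʃ.ʔ: profile 3-2-1 — obeys.
(e) w.v.k: profile 6-3-1 — obeys.
(f) ɫ.x.ʃ: profile 5-3-3 — violates.
(g) z.ts.g: profile 3-2-1 — obeys.
(h) m.tʃ: profile 4-2 — obeys.

7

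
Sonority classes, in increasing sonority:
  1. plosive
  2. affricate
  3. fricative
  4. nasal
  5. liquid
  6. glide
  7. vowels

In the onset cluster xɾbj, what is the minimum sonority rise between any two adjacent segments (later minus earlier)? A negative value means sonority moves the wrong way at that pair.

-4

/x/ — fricative, sonority 3.
/ɾ/ — liquid, sonority 5.
/b/ — plosive, sonority 1.
/j/ — glide, sonority 6.
/x/→/ɾ/: change +2.
/ɾ/→/b/: change -4.
/b/→/j/: change +5.
Minimum = -4.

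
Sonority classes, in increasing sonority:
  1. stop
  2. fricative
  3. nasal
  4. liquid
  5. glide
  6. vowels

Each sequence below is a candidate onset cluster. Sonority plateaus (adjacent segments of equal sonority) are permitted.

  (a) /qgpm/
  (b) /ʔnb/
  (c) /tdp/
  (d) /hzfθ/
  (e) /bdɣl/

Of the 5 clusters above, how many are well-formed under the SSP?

4

(a) sonority 1-1-1-3: well-formed.
(b) sonority 1-3-1: ill-formed.
(c) sonority 1-1-1: well-formed.
(d) sonority 2-2-2-2: well-formed.
(e) sonority 1-1-2-4: well-formed.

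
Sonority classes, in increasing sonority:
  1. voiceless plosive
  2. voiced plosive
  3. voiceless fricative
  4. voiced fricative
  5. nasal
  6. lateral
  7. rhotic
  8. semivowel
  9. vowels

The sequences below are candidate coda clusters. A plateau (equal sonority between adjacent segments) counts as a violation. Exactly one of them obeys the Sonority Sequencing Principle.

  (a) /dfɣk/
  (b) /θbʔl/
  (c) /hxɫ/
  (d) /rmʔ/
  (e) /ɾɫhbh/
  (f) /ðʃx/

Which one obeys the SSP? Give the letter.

d

(a) sonority 2-3-4-1: ill-formed.
(b) sonority 3-2-1-6: ill-formed.
(c) sonority 3-3-6: ill-formed.
(d) sonority 7-5-1: well-formed.
(e) sonority 7-6-3-2-3: ill-formed.
(f) sonority 4-3-3: ill-formed.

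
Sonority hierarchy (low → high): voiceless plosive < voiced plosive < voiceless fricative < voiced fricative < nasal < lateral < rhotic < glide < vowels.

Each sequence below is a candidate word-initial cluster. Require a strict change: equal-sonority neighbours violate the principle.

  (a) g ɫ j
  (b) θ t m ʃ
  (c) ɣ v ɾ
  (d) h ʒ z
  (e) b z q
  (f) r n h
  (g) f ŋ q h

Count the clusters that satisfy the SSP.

(a) 2-6-8 → obeys
(b) 3-1-5-3 → violates
(c) 4-4-7 → violates
(d) 3-4-4 → violates
(e) 2-4-1 → violates
(f) 7-5-3 → violates
(g) 3-5-1-3 → violates

1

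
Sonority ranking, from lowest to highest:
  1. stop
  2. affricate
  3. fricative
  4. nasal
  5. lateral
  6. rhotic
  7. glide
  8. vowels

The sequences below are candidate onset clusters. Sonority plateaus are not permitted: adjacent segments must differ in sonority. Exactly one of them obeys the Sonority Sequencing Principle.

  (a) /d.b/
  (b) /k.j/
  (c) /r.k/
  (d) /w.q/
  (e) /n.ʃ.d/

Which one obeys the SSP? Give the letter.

b

(a) /d.b/: profile 1-1 — violates.
(b) /k.j/: profile 1-7 — obeys.
(c) /r.k/: profile 6-1 — violates.
(d) /w.q/: profile 7-1 — violates.
(e) /n.ʃ.d/: profile 4-3-1 — violates.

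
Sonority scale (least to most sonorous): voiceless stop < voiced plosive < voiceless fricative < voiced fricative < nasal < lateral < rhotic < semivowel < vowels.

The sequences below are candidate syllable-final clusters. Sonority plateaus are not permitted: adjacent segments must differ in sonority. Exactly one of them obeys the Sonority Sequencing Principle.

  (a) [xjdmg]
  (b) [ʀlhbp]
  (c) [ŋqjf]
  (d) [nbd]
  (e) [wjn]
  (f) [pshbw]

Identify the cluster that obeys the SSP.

b

(a) 3-8-2-5-2 → violates
(b) 7-6-3-2-1 → obeys
(c) 5-1-8-3 → violates
(d) 5-2-2 → violates
(e) 8-8-5 → violates
(f) 1-3-3-2-8 → violates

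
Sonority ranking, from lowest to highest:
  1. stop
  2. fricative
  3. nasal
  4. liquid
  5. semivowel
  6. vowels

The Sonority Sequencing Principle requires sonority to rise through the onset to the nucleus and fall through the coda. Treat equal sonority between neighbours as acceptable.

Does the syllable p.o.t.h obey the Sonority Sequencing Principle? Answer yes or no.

Onset: /p/ is a stop (sonority 1); then the nucleus /o/ (sonority 6).
Onset profile 1-6 — rises to the nucleus.
Coda: /t/ is a stop (sonority 1), /h/ is a fricative (sonority 2).
Coda profile 6-1-2 — does not fall throughout.

no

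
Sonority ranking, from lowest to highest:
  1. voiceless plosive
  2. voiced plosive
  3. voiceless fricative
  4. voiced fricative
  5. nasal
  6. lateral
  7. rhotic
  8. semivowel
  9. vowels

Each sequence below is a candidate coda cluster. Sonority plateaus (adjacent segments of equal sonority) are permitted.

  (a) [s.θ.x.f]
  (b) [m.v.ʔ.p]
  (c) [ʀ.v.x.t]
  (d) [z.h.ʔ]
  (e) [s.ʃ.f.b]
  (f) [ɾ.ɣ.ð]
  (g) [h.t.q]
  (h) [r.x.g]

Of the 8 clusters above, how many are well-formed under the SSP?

8

(a) [s.θ.x.f]: profile 3-3-3-3 — obeys.
(b) [m.v.ʔ.p]: profile 5-4-1-1 — obeys.
(c) [ʀ.v.x.t]: profile 7-4-3-1 — obeys.
(d) [z.h.ʔ]: profile 4-3-1 — obeys.
(e) [s.ʃ.f.b]: profile 3-3-3-2 — obeys.
(f) [ɾ.ɣ.ð]: profile 7-4-4 — obeys.
(g) [h.t.q]: profile 3-1-1 — obeys.
(h) [r.x.g]: profile 7-3-2 — obeys.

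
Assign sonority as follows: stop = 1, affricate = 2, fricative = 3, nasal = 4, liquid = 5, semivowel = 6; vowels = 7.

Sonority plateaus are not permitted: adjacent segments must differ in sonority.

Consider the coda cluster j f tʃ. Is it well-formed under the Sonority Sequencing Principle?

/j/: semivowel = 6.
/f/: fricative = 3.
/tʃ/: affricate = 2.
The profile 6-3-2 strictly falls, so the coda cluster satisfies the SSP.

yes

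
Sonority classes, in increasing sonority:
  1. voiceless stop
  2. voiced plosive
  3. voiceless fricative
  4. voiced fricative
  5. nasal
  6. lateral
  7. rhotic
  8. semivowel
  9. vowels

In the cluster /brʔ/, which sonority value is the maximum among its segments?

7

/b/: voiced plosive = 2.
/r/: rhotic = 7.
/ʔ/: voiceless stop = 1.
The maximum is 7.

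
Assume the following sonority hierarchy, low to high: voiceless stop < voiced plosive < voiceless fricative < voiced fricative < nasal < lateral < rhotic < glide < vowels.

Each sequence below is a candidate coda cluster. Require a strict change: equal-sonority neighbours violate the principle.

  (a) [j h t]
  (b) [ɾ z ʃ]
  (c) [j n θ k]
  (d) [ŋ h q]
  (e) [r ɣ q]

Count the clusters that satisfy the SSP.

5

(a) [j h t]: profile 8-3-1 — obeys.
(b) [ɾ z ʃ]: profile 7-4-3 — obeys.
(c) [j n θ k]: profile 8-5-3-1 — obeys.
(d) [ŋ h q]: profile 5-3-1 — obeys.
(e) [r ɣ q]: profile 7-4-1 — obeys.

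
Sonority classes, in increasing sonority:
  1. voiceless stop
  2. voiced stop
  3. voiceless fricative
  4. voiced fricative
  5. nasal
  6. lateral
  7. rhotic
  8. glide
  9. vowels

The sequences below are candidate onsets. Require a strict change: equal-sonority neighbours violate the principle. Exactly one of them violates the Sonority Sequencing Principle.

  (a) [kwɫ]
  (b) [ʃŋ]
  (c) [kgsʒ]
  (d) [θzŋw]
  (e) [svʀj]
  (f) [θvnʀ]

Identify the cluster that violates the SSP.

(a) sonority 1-8-6: ill-formed.
(b) sonority 3-5: well-formed.
(c) sonority 1-2-3-4: well-formed.
(d) sonority 3-4-5-8: well-formed.
(e) sonority 3-4-7-8: well-formed.
(f) sonority 3-4-5-7: well-formed.

a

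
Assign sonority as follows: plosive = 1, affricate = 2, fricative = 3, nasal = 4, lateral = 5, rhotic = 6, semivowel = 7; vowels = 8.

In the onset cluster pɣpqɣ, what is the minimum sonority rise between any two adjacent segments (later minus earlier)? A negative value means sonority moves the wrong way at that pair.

/p/ is a plosive (sonority 1).
/ɣ/ is a fricative (sonority 3).
/p/ is a plosive (sonority 1).
/q/ is a plosive (sonority 1).
/ɣ/ is a fricative (sonority 3).
/p/→/ɣ/: change +2.
/ɣ/→/p/: change -2.
/p/→/q/: change +0.
/q/→/ɣ/: change +2.
Minimum = -2.

-2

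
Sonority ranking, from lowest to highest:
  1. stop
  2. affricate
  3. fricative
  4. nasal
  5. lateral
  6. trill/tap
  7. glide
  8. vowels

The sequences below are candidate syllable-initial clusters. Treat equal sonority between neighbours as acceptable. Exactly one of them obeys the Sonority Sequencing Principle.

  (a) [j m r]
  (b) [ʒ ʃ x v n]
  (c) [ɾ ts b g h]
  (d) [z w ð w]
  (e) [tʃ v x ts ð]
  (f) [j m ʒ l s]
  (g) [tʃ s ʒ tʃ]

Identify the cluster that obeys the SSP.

b

(a) 7-4-6 → violates
(b) 3-3-3-3-4 → obeys
(c) 6-2-1-1-3 → violates
(d) 3-7-3-7 → violates
(e) 2-3-3-2-3 → violates
(f) 7-4-3-5-3 → violates
(g) 2-3-3-2 → violates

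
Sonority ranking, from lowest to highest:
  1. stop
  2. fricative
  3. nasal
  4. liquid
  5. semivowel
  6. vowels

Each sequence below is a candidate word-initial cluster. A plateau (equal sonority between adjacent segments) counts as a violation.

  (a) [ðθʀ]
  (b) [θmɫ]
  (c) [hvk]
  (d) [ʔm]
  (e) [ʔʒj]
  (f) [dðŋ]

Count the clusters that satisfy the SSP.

4

(a) sonority 2-2-4: ill-formed.
(b) sonority 2-3-4: well-formed.
(c) sonority 2-2-1: ill-formed.
(d) sonority 1-3: well-formed.
(e) sonority 1-2-5: well-formed.
(f) sonority 1-2-3: well-formed.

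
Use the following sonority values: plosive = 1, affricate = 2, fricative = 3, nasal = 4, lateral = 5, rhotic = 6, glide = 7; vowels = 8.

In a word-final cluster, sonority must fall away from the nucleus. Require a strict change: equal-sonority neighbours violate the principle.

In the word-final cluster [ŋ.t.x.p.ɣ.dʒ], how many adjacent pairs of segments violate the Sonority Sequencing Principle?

/ŋ/ is a nasal (sonority 4).
/t/ is a plosive (sonority 1).
/x/ is a fricative (sonority 3).
/p/ is a plosive (sonority 1).
/ɣ/ is a fricative (sonority 3).
/dʒ/ is an affricate (sonority 2).
/ŋ/→/t/: 4→1 (falls) — ok.
/t/→/x/: 1→3 (does not fall) — violation.
/x/→/p/: 3→1 (falls) — ok.
/p/→/ɣ/: 1→3 (does not fall) — violation.
/ɣ/→/dʒ/: 3→2 (falls) — ok.

2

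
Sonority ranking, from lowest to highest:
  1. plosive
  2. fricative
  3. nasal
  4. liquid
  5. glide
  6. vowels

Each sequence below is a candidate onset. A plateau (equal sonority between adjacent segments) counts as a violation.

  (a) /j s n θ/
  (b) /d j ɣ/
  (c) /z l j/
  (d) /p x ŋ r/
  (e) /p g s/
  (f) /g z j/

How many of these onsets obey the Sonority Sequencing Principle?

3

(a) sonority 5-2-3-2: ill-formed.
(b) sonority 1-5-2: ill-formed.
(c) sonority 2-4-5: well-formed.
(d) sonority 1-2-3-4: well-formed.
(e) sonority 1-1-2: ill-formed.
(f) sonority 1-2-5: well-formed.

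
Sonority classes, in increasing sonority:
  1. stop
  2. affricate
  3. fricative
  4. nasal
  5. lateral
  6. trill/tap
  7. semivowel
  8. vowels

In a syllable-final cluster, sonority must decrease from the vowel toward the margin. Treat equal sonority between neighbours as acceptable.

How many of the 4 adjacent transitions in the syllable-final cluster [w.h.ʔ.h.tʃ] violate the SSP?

/w/: semivowel = 7.
/h/: fricative = 3.
/ʔ/: stop = 1.
/h/: fricative = 3.
/tʃ/: affricate = 2.
/w/→/h/: 7→3 (falls) — ok.
/h/→/ʔ/: 3→1 (falls) — ok.
/ʔ/→/h/: 1→3 (does not fall) — violation.
/h/→/tʃ/: 3→2 (falls) — ok.

1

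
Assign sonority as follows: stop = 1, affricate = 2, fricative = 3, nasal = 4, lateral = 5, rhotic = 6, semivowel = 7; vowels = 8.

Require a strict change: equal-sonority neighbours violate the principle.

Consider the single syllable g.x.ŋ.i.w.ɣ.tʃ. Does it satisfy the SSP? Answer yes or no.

yes

Onset: /g/ is a stop (sonority 1), /x/ is a fricative (sonority 3), /ŋ/ is a nasal (sonority 4); then the nucleus /i/ (sonority 8).
Onset profile 1-3-4-8 — rises to the nucleus.
Coda: /w/ is a semivowel (sonority 7), /ɣ/ is a fricative (sonority 3), /tʃ/ is an affricate (sonority 2).
Coda profile 8-7-3-2 — falls from the nucleus.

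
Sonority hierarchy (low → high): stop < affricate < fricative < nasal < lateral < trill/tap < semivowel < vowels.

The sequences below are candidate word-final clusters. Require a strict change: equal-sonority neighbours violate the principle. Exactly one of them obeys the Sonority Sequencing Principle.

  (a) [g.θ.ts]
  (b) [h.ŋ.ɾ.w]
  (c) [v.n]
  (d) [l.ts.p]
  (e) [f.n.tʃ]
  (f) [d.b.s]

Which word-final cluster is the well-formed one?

(a) 1-3-2 → violates
(b) 3-4-6-7 → violates
(c) 3-4 → violates
(d) 5-2-1 → obeys
(e) 3-4-2 → violates
(f) 1-1-3 → violates

d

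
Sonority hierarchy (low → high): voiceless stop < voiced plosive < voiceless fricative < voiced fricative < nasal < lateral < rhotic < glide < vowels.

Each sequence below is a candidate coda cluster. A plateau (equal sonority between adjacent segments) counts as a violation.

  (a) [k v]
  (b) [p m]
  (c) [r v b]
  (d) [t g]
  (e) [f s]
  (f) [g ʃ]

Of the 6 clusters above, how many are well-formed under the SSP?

(a) [k v]: profile 1-4 — violates.
(b) [p m]: profile 1-5 — violates.
(c) [r v b]: profile 7-4-2 — obeys.
(d) [t g]: profile 1-2 — violates.
(e) [f s]: profile 3-3 — violates.
(f) [g ʃ]: profile 2-3 — violates.

1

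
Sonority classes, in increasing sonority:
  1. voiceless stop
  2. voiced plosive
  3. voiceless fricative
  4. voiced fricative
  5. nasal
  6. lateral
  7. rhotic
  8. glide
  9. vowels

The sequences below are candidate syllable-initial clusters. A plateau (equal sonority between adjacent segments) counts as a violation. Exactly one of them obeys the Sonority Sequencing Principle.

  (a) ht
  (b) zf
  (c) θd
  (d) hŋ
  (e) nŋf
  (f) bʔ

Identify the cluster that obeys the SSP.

d

(a) ht: profile 3-1 — violates.
(b) zf: profile 4-3 — violates.
(c) θd: profile 3-2 — violates.
(d) hŋ: profile 3-5 — obeys.
(e) nŋf: profile 5-5-3 — violates.
(f) bʔ: profile 2-1 — violates.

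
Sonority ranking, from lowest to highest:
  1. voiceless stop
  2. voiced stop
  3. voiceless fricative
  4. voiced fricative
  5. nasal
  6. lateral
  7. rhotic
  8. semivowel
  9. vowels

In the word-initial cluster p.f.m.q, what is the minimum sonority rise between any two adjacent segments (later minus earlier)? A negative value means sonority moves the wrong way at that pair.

-4

/p/: voiceless stop = 1.
/f/: voiceless fricative = 3.
/m/: nasal = 5.
/q/: voiceless stop = 1.
/p/→/f/: change +2.
/f/→/m/: change +2.
/m/→/q/: change -4.
Minimum = -4.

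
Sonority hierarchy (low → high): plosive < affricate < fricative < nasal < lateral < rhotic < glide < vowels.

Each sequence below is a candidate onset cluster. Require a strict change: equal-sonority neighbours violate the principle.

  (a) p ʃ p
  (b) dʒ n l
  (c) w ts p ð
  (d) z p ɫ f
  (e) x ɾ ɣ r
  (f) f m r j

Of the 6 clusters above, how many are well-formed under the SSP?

2

(a) p ʃ p: profile 1-3-1 — violates.
(b) dʒ n l: profile 2-4-5 — obeys.
(c) w ts p ð: profile 7-2-1-3 — violates.
(d) z p ɫ f: profile 3-1-5-3 — violates.
(e) x ɾ ɣ r: profile 3-6-3-6 — violates.
(f) f m r j: profile 3-4-6-7 — obeys.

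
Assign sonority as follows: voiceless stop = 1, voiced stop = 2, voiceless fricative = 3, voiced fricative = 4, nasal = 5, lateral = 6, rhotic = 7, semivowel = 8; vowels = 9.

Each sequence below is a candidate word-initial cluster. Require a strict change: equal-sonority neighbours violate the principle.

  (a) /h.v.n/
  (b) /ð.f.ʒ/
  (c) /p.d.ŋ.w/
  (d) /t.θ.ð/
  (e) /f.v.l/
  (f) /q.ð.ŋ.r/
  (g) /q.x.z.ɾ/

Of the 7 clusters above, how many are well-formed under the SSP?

(a) /h.v.n/: profile 3-4-5 — obeys.
(b) /ð.f.ʒ/: profile 4-3-4 — violates.
(c) /p.d.ŋ.w/: profile 1-2-5-8 — obeys.
(d) /t.θ.ð/: profile 1-3-4 — obeys.
(e) /f.v.l/: profile 3-4-6 — obeys.
(f) /q.ð.ŋ.r/: profile 1-4-5-7 — obeys.
(g) /q.x.z.ɾ/: profile 1-3-4-7 — obeys.

6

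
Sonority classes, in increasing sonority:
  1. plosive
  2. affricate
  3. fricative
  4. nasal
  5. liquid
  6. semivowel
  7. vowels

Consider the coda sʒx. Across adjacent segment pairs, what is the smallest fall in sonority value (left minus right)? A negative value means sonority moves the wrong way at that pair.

/s/ is a fricative (sonority 3).
/ʒ/ is a fricative (sonority 3).
/x/ is a fricative (sonority 3).
/s/→/ʒ/: change +0.
/ʒ/→/x/: change +0.
Minimum = 0.

0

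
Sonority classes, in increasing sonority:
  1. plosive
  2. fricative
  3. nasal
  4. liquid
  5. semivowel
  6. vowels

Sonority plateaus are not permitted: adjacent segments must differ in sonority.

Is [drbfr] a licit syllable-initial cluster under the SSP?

no

/d/ — plosive, sonority 1.
/r/ — liquid, sonority 4.
/b/ — plosive, sonority 1.
/f/ — fricative, sonority 2.
/r/ — liquid, sonority 4.
The profile is 1-4-1-2-4. Between /r/ (4) and /b/ (1) sonority does not rise, so the cluster violates the SSP.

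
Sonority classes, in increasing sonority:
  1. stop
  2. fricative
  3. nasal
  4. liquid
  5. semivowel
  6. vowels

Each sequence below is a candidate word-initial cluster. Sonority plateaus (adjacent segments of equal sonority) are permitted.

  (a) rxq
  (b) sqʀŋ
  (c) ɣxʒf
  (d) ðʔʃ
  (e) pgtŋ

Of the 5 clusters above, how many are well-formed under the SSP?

(a) rxq: profile 4-2-1 — violates.
(b) sqʀŋ: profile 2-1-4-3 — violates.
(c) ɣxʒf: profile 2-2-2-2 — obeys.
(d) ðʔʃ: profile 2-1-2 — violates.
(e) pgtŋ: profile 1-1-1-3 — obeys.

2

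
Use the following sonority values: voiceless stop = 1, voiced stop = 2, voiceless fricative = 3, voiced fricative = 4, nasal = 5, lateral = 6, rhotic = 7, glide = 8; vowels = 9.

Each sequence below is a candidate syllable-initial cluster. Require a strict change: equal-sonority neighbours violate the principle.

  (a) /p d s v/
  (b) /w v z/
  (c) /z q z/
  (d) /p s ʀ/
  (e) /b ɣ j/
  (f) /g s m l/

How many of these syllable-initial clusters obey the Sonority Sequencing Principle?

4

(a) sonority 1-2-3-4: well-formed.
(b) sonority 8-4-4: ill-formed.
(c) sonority 4-1-4: ill-formed.
(d) sonority 1-3-7: well-formed.
(e) sonority 2-4-8: well-formed.
(f) sonority 2-3-5-6: well-formed.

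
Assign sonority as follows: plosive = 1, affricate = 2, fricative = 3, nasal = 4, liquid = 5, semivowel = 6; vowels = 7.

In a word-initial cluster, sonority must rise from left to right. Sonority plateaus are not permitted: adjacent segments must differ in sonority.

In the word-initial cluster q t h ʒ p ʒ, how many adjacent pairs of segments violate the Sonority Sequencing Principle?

/q/ — plosive, sonority 1.
/t/ — plosive, sonority 1.
/h/ — fricative, sonority 3.
/ʒ/ — fricative, sonority 3.
/p/ — plosive, sonority 1.
/ʒ/ — fricative, sonority 3.
/q/→/t/: 1→1 (plateau) — violation.
/t/→/h/: 1→3 (rises) — ok.
/h/→/ʒ/: 3→3 (plateau) — violation.
/ʒ/→/p/: 3→1 (does not rise) — violation.
/p/→/ʒ/: 1→3 (rises) — ok.

3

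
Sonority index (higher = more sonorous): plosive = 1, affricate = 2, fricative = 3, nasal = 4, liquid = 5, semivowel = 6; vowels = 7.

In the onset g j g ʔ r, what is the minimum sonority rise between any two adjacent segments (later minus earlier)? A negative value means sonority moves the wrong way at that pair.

/g/ — plosive, sonority 1.
/j/ — semivowel, sonority 6.
/g/ — plosive, sonority 1.
/ʔ/ — plosive, sonority 1.
/r/ — liquid, sonority 5.
/g/→/j/: change +5.
/j/→/g/: change -5.
/g/→/ʔ/: change +0.
/ʔ/→/r/: change +4.
Minimum = -5.

-5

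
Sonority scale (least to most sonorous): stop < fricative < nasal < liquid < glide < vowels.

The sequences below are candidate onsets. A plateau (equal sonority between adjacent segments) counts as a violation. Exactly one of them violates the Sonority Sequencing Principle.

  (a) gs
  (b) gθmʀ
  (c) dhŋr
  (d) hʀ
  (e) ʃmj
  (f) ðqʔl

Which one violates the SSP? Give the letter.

(a) 1-2 → obeys
(b) 1-2-3-4 → obeys
(c) 1-2-3-4 → obeys
(d) 2-4 → obeys
(e) 2-3-5 → obeys
(f) 2-1-1-4 → violates

f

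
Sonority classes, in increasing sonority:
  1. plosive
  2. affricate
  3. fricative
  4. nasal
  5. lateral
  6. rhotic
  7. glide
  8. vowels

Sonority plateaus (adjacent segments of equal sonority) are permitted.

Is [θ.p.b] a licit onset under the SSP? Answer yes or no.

no

/θ/: fricative = 3.
/p/: plosive = 1.
/b/: plosive = 1.
The profile is 3-1-1. Between /θ/ (3) and /p/ (1) sonority does not rise, so the cluster violates the SSP.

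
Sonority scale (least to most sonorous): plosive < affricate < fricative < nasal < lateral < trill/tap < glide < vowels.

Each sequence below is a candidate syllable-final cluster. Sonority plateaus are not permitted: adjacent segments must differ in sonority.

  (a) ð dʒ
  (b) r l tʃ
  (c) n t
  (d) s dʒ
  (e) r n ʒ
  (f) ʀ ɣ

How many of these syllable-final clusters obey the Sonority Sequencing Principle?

(a) ð dʒ: profile 3-2 — obeys.
(b) r l tʃ: profile 6-5-2 — obeys.
(c) n t: profile 4-1 — obeys.
(d) s dʒ: profile 3-2 — obeys.
(e) r n ʒ: profile 6-4-3 — obeys.
(f) ʀ ɣ: profile 6-3 — obeys.

6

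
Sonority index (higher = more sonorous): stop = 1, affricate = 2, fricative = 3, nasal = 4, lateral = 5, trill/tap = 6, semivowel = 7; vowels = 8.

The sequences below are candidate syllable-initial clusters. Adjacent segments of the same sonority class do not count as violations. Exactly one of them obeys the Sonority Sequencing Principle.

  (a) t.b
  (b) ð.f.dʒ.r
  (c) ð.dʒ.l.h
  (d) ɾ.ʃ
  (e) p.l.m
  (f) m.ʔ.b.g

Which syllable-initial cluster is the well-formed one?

(a) t.b: profile 1-1 — obeys.
(b) ð.f.dʒ.r: profile 3-3-2-6 — violates.
(c) ð.dʒ.l.h: profile 3-2-5-3 — violates.
(d) ɾ.ʃ: profile 6-3 — violates.
(e) p.l.m: profile 1-5-4 — violates.
(f) m.ʔ.b.g: profile 4-1-1-1 — violates.

a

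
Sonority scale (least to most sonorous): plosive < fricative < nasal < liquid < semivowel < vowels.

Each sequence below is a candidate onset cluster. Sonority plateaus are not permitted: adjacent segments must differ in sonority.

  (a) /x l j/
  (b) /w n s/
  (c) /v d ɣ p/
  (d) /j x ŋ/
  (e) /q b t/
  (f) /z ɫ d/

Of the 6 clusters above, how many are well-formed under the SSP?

1

(a) /x l j/: profile 2-4-5 — obeys.
(b) /w n s/: profile 5-3-2 — violates.
(c) /v d ɣ p/: profile 2-1-2-1 — violates.
(d) /j x ŋ/: profile 5-2-3 — violates.
(e) /q b t/: profile 1-1-1 — violates.
(f) /z ɫ d/: profile 2-4-1 — violates.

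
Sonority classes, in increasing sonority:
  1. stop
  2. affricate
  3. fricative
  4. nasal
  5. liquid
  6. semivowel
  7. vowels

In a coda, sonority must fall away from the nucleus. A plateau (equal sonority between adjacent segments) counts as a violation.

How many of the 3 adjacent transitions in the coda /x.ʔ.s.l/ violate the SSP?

/x/ — fricative, sonority 3.
/ʔ/ — stop, sonority 1.
/s/ — fricative, sonority 3.
/l/ — liquid, sonority 5.
/x/→/ʔ/: 3→1 (falls) — ok.
/ʔ/→/s/: 1→3 (does not fall) — violation.
/s/→/l/: 3→5 (does not fall) — violation.

2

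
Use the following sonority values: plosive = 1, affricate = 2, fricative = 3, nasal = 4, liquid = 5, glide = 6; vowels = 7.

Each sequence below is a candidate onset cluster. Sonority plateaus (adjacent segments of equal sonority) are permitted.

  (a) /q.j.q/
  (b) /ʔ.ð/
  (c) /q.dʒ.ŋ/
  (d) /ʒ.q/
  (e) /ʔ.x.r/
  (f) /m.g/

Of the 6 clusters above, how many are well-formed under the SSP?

3

(a) sonority 1-6-1: ill-formed.
(b) sonority 1-3: well-formed.
(c) sonority 1-2-4: well-formed.
(d) sonority 3-1: ill-formed.
(e) sonority 1-3-5: well-formed.
(f) sonority 4-1: ill-formed.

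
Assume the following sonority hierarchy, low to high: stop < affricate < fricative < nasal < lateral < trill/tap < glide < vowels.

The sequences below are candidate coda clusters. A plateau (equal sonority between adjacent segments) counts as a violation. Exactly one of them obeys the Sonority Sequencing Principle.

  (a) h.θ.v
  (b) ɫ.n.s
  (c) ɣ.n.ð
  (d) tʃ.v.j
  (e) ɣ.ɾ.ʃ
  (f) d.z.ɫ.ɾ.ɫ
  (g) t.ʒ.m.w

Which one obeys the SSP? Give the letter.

(a) 3-3-3 → violates
(b) 5-4-3 → obeys
(c) 3-4-3 → violates
(d) 2-3-7 → violates
(e) 3-6-3 → violates
(f) 1-3-5-6-5 → violates
(g) 1-3-4-7 → violates

b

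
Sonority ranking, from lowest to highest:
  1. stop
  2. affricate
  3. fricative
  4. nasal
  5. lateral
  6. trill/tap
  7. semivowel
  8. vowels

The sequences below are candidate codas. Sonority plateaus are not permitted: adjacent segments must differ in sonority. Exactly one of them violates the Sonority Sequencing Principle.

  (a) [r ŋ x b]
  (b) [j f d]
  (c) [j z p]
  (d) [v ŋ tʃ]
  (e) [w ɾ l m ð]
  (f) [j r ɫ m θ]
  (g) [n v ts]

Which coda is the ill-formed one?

d

(a) [r ŋ x b]: profile 6-4-3-1 — obeys.
(b) [j f d]: profile 7-3-1 — obeys.
(c) [j z p]: profile 7-3-1 — obeys.
(d) [v ŋ tʃ]: profile 3-4-2 — violates.
(e) [w ɾ l m ð]: profile 7-6-5-4-3 — obeys.
(f) [j r ɫ m θ]: profile 7-6-5-4-3 — obeys.
(g) [n v ts]: profile 4-3-2 — obeys.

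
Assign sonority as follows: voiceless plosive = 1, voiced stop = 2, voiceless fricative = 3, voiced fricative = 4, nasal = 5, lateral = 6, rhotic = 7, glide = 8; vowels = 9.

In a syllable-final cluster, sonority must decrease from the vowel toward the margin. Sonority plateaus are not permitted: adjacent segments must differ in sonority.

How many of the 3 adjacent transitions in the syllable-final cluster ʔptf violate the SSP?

3

/ʔ/: voiceless plosive = 1.
/p/: voiceless plosive = 1.
/t/: voiceless plosive = 1.
/f/: voiceless fricative = 3.
/ʔ/→/p/: 1→1 (plateau) — violation.
/p/→/t/: 1→1 (plateau) — violation.
/t/→/f/: 1→3 (does not fall) — violation.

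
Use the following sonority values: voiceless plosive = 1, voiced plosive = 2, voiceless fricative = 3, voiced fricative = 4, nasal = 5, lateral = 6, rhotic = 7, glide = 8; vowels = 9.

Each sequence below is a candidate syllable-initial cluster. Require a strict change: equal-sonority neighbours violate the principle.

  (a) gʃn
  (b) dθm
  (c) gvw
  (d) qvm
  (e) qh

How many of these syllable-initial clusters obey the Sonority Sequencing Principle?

(a) sonority 2-3-5: well-formed.
(b) sonority 2-3-5: well-formed.
(c) sonority 2-4-8: well-formed.
(d) sonority 1-4-5: well-formed.
(e) sonority 1-3: well-formed.

5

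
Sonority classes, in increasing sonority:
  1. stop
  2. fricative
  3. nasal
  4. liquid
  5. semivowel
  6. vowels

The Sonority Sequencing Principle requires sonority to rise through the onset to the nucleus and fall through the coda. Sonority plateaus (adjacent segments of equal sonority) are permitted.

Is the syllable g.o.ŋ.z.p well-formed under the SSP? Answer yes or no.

yes

Onset: /g/ is a stop (sonority 1); then the nucleus /o/ (sonority 6).
Onset profile 1-6 — rises to the nucleus.
Coda: /ŋ/ is a nasal (sonority 3), /z/ is a fricative (sonority 2), /p/ is a stop (sonority 1).
Coda profile 6-3-2-1 — falls from the nucleus.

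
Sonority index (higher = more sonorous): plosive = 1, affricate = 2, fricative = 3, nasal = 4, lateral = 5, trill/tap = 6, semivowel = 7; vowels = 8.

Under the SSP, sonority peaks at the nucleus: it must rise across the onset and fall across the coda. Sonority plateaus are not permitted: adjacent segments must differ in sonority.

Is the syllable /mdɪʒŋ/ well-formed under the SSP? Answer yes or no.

Onset: /m/ is a nasal (sonority 4), /d/ is a plosive (sonority 1); then the nucleus /ɪ/ (sonority 8).
Onset profile 4-1-8 — does not strictly rise throughout.
Coda: /ʒ/ is a fricative (sonority 3), /ŋ/ is a nasal (sonority 4).
Coda profile 8-3-4 — does not strictly fall throughout.

no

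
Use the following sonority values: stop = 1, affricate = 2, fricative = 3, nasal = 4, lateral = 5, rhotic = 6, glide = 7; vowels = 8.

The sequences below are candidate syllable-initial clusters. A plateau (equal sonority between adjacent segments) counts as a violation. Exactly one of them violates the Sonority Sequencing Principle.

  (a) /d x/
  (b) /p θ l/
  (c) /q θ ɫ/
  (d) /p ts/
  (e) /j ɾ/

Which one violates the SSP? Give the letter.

(a) sonority 1-3: well-formed.
(b) sonority 1-3-5: well-formed.
(c) sonority 1-3-5: well-formed.
(d) sonority 1-2: well-formed.
(e) sonority 7-6: ill-formed.

e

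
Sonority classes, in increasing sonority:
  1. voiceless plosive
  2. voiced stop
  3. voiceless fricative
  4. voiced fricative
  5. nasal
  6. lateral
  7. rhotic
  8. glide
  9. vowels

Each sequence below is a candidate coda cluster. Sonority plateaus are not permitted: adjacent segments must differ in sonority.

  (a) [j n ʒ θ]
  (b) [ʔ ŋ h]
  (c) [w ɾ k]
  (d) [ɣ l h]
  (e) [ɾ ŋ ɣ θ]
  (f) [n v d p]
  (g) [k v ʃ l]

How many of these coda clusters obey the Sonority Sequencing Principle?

(a) 8-5-4-3 → obeys
(b) 1-5-3 → violates
(c) 8-7-1 → obeys
(d) 4-6-3 → violates
(e) 7-5-4-3 → obeys
(f) 5-4-2-1 → obeys
(g) 1-4-3-6 → violates

4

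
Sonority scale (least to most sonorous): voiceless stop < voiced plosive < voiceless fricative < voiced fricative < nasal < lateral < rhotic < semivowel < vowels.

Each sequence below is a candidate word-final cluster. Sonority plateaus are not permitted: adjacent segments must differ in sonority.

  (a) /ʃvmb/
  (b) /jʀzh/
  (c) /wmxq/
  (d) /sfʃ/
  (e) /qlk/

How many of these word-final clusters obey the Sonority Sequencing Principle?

2

(a) /ʃvmb/: profile 3-4-5-2 — violates.
(b) /jʀzh/: profile 8-7-4-3 — obeys.
(c) /wmxq/: profile 8-5-3-1 — obeys.
(d) /sfʃ/: profile 3-3-3 — violates.
(e) /qlk/: profile 1-6-1 — violates.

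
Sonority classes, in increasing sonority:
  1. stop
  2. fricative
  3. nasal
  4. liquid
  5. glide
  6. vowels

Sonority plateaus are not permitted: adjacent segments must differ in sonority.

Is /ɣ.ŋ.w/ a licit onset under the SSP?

/ɣ/: fricative = 2.
/ŋ/: nasal = 3.
/w/: glide = 5.
The profile 2-3-5 strictly rises, so the onset satisfies the SSP.

yes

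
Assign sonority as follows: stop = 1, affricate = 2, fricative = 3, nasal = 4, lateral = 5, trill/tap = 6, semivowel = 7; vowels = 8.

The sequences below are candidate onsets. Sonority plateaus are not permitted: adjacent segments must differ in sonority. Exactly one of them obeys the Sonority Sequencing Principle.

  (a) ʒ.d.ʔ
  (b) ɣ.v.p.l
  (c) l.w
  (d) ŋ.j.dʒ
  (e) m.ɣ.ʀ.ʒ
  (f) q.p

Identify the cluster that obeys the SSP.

c

(a) 3-1-1 → violates
(b) 3-3-1-5 → violates
(c) 5-7 → obeys
(d) 4-7-2 → violates
(e) 4-3-6-3 → violates
(f) 1-1 → violates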